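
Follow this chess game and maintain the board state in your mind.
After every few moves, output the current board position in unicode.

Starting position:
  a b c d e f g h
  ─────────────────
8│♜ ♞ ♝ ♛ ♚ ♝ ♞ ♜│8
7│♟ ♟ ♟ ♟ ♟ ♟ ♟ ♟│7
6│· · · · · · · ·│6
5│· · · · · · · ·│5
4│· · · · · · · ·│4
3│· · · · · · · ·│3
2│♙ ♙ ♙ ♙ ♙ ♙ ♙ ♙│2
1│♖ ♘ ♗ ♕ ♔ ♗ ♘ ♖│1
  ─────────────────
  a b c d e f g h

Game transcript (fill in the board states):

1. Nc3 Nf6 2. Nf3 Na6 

  a b c d e f g h
  ─────────────────
8│♜ · ♝ ♛ ♚ ♝ · ♜│8
7│♟ ♟ ♟ ♟ ♟ ♟ ♟ ♟│7
6│♞ · · · · ♞ · ·│6
5│· · · · · · · ·│5
4│· · · · · · · ·│4
3│· · ♘ · · ♘ · ·│3
2│♙ ♙ ♙ ♙ ♙ ♙ ♙ ♙│2
1│♖ · ♗ ♕ ♔ ♗ · ♖│1
  ─────────────────
  a b c d e f g h

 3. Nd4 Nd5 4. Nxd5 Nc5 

  a b c d e f g h
  ─────────────────
8│♜ · ♝ ♛ ♚ ♝ · ♜│8
7│♟ ♟ ♟ ♟ ♟ ♟ ♟ ♟│7
6│· · · · · · · ·│6
5│· · ♞ ♘ · · · ·│5
4│· · · ♘ · · · ·│4
3│· · · · · · · ·│3
2│♙ ♙ ♙ ♙ ♙ ♙ ♙ ♙│2
1│♖ · ♗ ♕ ♔ ♗ · ♖│1
  ─────────────────
  a b c d e f g h

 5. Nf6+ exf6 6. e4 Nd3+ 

  a b c d e f g h
  ─────────────────
8│♜ · ♝ ♛ ♚ ♝ · ♜│8
7│♟ ♟ ♟ ♟ · ♟ ♟ ♟│7
6│· · · · · ♟ · ·│6
5│· · · · · · · ·│5
4│· · · ♘ ♙ · · ·│4
3│· · · ♞ · · · ·│3
2│♙ ♙ ♙ ♙ · ♙ ♙ ♙│2
1│♖ · ♗ ♕ ♔ ♗ · ♖│1
  ─────────────────
  a b c d e f g h

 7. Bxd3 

  a b c d e f g h
  ─────────────────
8│♜ · ♝ ♛ ♚ ♝ · ♜│8
7│♟ ♟ ♟ ♟ · ♟ ♟ ♟│7
6│· · · · · ♟ · ·│6
5│· · · · · · · ·│5
4│· · · ♘ ♙ · · ·│4
3│· · · ♗ · · · ·│3
2│♙ ♙ ♙ ♙ · ♙ ♙ ♙│2
1│♖ · ♗ ♕ ♔ · · ♖│1
  ─────────────────
  a b c d e f g h


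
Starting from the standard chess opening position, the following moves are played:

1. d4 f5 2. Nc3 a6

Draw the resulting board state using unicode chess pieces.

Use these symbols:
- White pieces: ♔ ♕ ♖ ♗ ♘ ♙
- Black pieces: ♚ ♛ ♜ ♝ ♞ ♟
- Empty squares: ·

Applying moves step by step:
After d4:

♜ ♞ ♝ ♛ ♚ ♝ ♞ ♜
♟ ♟ ♟ ♟ ♟ ♟ ♟ ♟
· · · · · · · ·
· · · · · · · ·
· · · ♙ · · · ·
· · · · · · · ·
♙ ♙ ♙ · ♙ ♙ ♙ ♙
♖ ♘ ♗ ♕ ♔ ♗ ♘ ♖


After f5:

♜ ♞ ♝ ♛ ♚ ♝ ♞ ♜
♟ ♟ ♟ ♟ ♟ · ♟ ♟
· · · · · · · ·
· · · · · ♟ · ·
· · · ♙ · · · ·
· · · · · · · ·
♙ ♙ ♙ · ♙ ♙ ♙ ♙
♖ ♘ ♗ ♕ ♔ ♗ ♘ ♖


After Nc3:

♜ ♞ ♝ ♛ ♚ ♝ ♞ ♜
♟ ♟ ♟ ♟ ♟ · ♟ ♟
· · · · · · · ·
· · · · · ♟ · ·
· · · ♙ · · · ·
· · ♘ · · · · ·
♙ ♙ ♙ · ♙ ♙ ♙ ♙
♖ · ♗ ♕ ♔ ♗ ♘ ♖


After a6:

♜ ♞ ♝ ♛ ♚ ♝ ♞ ♜
· ♟ ♟ ♟ ♟ · ♟ ♟
♟ · · · · · · ·
· · · · · ♟ · ·
· · · ♙ · · · ·
· · ♘ · · · · ·
♙ ♙ ♙ · ♙ ♙ ♙ ♙
♖ · ♗ ♕ ♔ ♗ ♘ ♖



  a b c d e f g h
  ─────────────────
8│♜ ♞ ♝ ♛ ♚ ♝ ♞ ♜│8
7│· ♟ ♟ ♟ ♟ · ♟ ♟│7
6│♟ · · · · · · ·│6
5│· · · · · ♟ · ·│5
4│· · · ♙ · · · ·│4
3│· · ♘ · · · · ·│3
2│♙ ♙ ♙ · ♙ ♙ ♙ ♙│2
1│♖ · ♗ ♕ ♔ ♗ ♘ ♖│1
  ─────────────────
  a b c d e f g h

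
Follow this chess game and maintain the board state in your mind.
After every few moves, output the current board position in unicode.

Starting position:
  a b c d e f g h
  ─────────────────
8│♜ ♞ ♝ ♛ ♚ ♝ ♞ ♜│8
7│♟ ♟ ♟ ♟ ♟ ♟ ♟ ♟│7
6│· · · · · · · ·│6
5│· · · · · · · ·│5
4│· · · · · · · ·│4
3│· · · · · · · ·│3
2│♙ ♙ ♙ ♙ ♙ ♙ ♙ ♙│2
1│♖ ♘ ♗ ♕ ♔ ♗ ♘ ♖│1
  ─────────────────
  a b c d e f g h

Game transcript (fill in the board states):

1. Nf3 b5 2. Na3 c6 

  a b c d e f g h
  ─────────────────
8│♜ ♞ ♝ ♛ ♚ ♝ ♞ ♜│8
7│♟ · · ♟ ♟ ♟ ♟ ♟│7
6│· · ♟ · · · · ·│6
5│· ♟ · · · · · ·│5
4│· · · · · · · ·│4
3│♘ · · · · ♘ · ·│3
2│♙ ♙ ♙ ♙ ♙ ♙ ♙ ♙│2
1│♖ · ♗ ♕ ♔ ♗ · ♖│1
  ─────────────────
  a b c d e f g h

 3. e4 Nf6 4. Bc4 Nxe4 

  a b c d e f g h
  ─────────────────
8│♜ ♞ ♝ ♛ ♚ ♝ · ♜│8
7│♟ · · ♟ ♟ ♟ ♟ ♟│7
6│· · ♟ · · · · ·│6
5│· ♟ · · · · · ·│5
4│· · ♗ · ♞ · · ·│4
3│♘ · · · · ♘ · ·│3
2│♙ ♙ ♙ ♙ · ♙ ♙ ♙│2
1│♖ · ♗ ♕ ♔ · · ♖│1
  ─────────────────
  a b c d e f g h

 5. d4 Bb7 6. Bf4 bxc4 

  a b c d e f g h
  ─────────────────
8│♜ ♞ · ♛ ♚ ♝ · ♜│8
7│♟ ♝ · ♟ ♟ ♟ ♟ ♟│7
6│· · ♟ · · · · ·│6
5│· · · · · · · ·│5
4│· · ♟ ♙ ♞ ♗ · ·│4
3│♘ · · · · ♘ · ·│3
2│♙ ♙ ♙ · · ♙ ♙ ♙│2
1│♖ · · ♕ ♔ · · ♖│1
  ─────────────────
  a b c d e f g h

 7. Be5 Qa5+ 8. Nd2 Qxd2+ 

  a b c d e f g h
  ─────────────────
8│♜ ♞ · · ♚ ♝ · ♜│8
7│♟ ♝ · ♟ ♟ ♟ ♟ ♟│7
6│· · ♟ · · · · ·│6
5│· · · · ♗ · · ·│5
4│· · ♟ ♙ ♞ · · ·│4
3│♘ · · · · · · ·│3
2│♙ ♙ ♙ ♛ · ♙ ♙ ♙│2
1│♖ · · ♕ ♔ · · ♖│1
  ─────────────────
  a b c d e f g h

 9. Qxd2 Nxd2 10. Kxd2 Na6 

  a b c d e f g h
  ─────────────────
8│♜ · · · ♚ ♝ · ♜│8
7│♟ ♝ · ♟ ♟ ♟ ♟ ♟│7
6│♞ · ♟ · · · · ·│6
5│· · · · ♗ · · ·│5
4│· · ♟ ♙ · · · ·│4
3│♘ · · · · · · ·│3
2│♙ ♙ ♙ ♔ · ♙ ♙ ♙│2
1│♖ · · · · · · ♖│1
  ─────────────────
  a b c d e f g h



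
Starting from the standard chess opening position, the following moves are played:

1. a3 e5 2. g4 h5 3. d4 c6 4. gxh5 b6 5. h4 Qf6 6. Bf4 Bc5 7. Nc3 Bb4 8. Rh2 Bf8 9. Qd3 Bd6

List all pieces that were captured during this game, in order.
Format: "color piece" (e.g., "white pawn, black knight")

Tracking captures:
  gxh5: captured black pawn

black pawn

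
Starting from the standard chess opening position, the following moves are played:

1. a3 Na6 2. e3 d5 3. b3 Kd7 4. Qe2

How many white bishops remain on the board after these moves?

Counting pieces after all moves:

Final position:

  a b c d e f g h
  ─────────────────
8│♜ · ♝ ♛ · ♝ ♞ ♜│8
7│♟ ♟ ♟ ♚ ♟ ♟ ♟ ♟│7
6│♞ · · · · · · ·│6
5│· · · ♟ · · · ·│5
4│· · · · · · · ·│4
3│♙ ♙ · · ♙ · · ·│3
2│· · ♙ ♙ ♕ ♙ ♙ ♙│2
1│♖ ♘ ♗ · ♔ ♗ ♘ ♖│1
  ─────────────────
  a b c d e f g h


2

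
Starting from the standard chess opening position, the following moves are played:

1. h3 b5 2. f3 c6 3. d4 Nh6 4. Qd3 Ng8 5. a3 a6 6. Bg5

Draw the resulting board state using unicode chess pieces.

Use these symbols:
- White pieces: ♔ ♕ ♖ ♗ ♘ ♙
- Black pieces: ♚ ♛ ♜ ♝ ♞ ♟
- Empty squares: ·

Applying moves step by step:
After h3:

♜ ♞ ♝ ♛ ♚ ♝ ♞ ♜
♟ ♟ ♟ ♟ ♟ ♟ ♟ ♟
· · · · · · · ·
· · · · · · · ·
· · · · · · · ·
· · · · · · · ♙
♙ ♙ ♙ ♙ ♙ ♙ ♙ ·
♖ ♘ ♗ ♕ ♔ ♗ ♘ ♖


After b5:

♜ ♞ ♝ ♛ ♚ ♝ ♞ ♜
♟ · ♟ ♟ ♟ ♟ ♟ ♟
· · · · · · · ·
· ♟ · · · · · ·
· · · · · · · ·
· · · · · · · ♙
♙ ♙ ♙ ♙ ♙ ♙ ♙ ·
♖ ♘ ♗ ♕ ♔ ♗ ♘ ♖


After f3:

♜ ♞ ♝ ♛ ♚ ♝ ♞ ♜
♟ · ♟ ♟ ♟ ♟ ♟ ♟
· · · · · · · ·
· ♟ · · · · · ·
· · · · · · · ·
· · · · · ♙ · ♙
♙ ♙ ♙ ♙ ♙ · ♙ ·
♖ ♘ ♗ ♕ ♔ ♗ ♘ ♖


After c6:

♜ ♞ ♝ ♛ ♚ ♝ ♞ ♜
♟ · · ♟ ♟ ♟ ♟ ♟
· · ♟ · · · · ·
· ♟ · · · · · ·
· · · · · · · ·
· · · · · ♙ · ♙
♙ ♙ ♙ ♙ ♙ · ♙ ·
♖ ♘ ♗ ♕ ♔ ♗ ♘ ♖


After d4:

♜ ♞ ♝ ♛ ♚ ♝ ♞ ♜
♟ · · ♟ ♟ ♟ ♟ ♟
· · ♟ · · · · ·
· ♟ · · · · · ·
· · · ♙ · · · ·
· · · · · ♙ · ♙
♙ ♙ ♙ · ♙ · ♙ ·
♖ ♘ ♗ ♕ ♔ ♗ ♘ ♖


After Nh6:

♜ ♞ ♝ ♛ ♚ ♝ · ♜
♟ · · ♟ ♟ ♟ ♟ ♟
· · ♟ · · · · ♞
· ♟ · · · · · ·
· · · ♙ · · · ·
· · · · · ♙ · ♙
♙ ♙ ♙ · ♙ · ♙ ·
♖ ♘ ♗ ♕ ♔ ♗ ♘ ♖


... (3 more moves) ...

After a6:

♜ ♞ ♝ ♛ ♚ ♝ ♞ ♜
· · · ♟ ♟ ♟ ♟ ♟
♟ · ♟ · · · · ·
· ♟ · · · · · ·
· · · ♙ · · · ·
♙ · · ♕ · ♙ · ♙
· ♙ ♙ · ♙ · ♙ ·
♖ ♘ ♗ · ♔ ♗ ♘ ♖


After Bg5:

♜ ♞ ♝ ♛ ♚ ♝ ♞ ♜
· · · ♟ ♟ ♟ ♟ ♟
♟ · ♟ · · · · ·
· ♟ · · · · ♗ ·
· · · ♙ · · · ·
♙ · · ♕ · ♙ · ♙
· ♙ ♙ · ♙ · ♙ ·
♖ ♘ · · ♔ ♗ ♘ ♖



  a b c d e f g h
  ─────────────────
8│♜ ♞ ♝ ♛ ♚ ♝ ♞ ♜│8
7│· · · ♟ ♟ ♟ ♟ ♟│7
6│♟ · ♟ · · · · ·│6
5│· ♟ · · · · ♗ ·│5
4│· · · ♙ · · · ·│4
3│♙ · · ♕ · ♙ · ♙│3
2│· ♙ ♙ · ♙ · ♙ ·│2
1│♖ ♘ · · ♔ ♗ ♘ ♖│1
  ─────────────────
  a b c d e f g h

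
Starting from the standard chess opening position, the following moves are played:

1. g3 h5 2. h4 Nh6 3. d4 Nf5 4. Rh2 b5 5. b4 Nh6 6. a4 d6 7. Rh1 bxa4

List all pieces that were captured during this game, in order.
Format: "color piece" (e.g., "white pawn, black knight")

Tracking captures:
  bxa4: captured white pawn

white pawn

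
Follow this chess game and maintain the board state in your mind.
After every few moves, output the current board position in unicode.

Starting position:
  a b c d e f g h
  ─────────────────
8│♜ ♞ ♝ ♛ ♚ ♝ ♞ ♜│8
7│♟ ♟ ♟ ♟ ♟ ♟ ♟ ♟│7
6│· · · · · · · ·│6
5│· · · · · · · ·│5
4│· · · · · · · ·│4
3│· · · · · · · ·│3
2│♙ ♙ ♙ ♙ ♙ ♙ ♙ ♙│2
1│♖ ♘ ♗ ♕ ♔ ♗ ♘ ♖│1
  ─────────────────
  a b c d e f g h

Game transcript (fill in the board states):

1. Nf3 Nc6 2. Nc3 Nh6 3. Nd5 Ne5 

  a b c d e f g h
  ─────────────────
8│♜ · ♝ ♛ ♚ ♝ · ♜│8
7│♟ ♟ ♟ ♟ ♟ ♟ ♟ ♟│7
6│· · · · · · · ♞│6
5│· · · ♘ ♞ · · ·│5
4│· · · · · · · ·│4
3│· · · · · ♘ · ·│3
2│♙ ♙ ♙ ♙ ♙ ♙ ♙ ♙│2
1│♖ · ♗ ♕ ♔ ♗ · ♖│1
  ─────────────────
  a b c d e f g h

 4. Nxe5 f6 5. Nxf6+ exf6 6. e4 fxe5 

  a b c d e f g h
  ─────────────────
8│♜ · ♝ ♛ ♚ ♝ · ♜│8
7│♟ ♟ ♟ ♟ · · ♟ ♟│7
6│· · · · · · · ♞│6
5│· · · · ♟ · · ·│5
4│· · · · ♙ · · ·│4
3│· · · · · · · ·│3
2│♙ ♙ ♙ ♙ · ♙ ♙ ♙│2
1│♖ · ♗ ♕ ♔ ♗ · ♖│1
  ─────────────────
  a b c d e f g h

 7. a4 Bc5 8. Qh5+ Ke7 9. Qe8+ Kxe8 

  a b c d e f g h
  ─────────────────
8│♜ · ♝ ♛ ♚ · · ♜│8
7│♟ ♟ ♟ ♟ · · ♟ ♟│7
6│· · · · · · · ♞│6
5│· · ♝ · ♟ · · ·│5
4│♙ · · · ♙ · · ·│4
3│· · · · · · · ·│3
2│· ♙ ♙ ♙ · ♙ ♙ ♙│2
1│♖ · ♗ · ♔ ♗ · ♖│1
  ─────────────────
  a b c d e f g h

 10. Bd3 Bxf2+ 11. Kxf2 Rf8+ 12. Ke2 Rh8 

  a b c d e f g h
  ─────────────────
8│♜ · ♝ ♛ ♚ · · ♜│8
7│♟ ♟ ♟ ♟ · · ♟ ♟│7
6│· · · · · · · ♞│6
5│· · · · ♟ · · ·│5
4│♙ · · · ♙ · · ·│4
3│· · · ♗ · · · ·│3
2│· ♙ ♙ ♙ ♔ · ♙ ♙│2
1│♖ · ♗ · · · · ♖│1
  ─────────────────
  a b c d e f g h

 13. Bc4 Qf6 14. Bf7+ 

  a b c d e f g h
  ─────────────────
8│♜ · ♝ · ♚ · · ♜│8
7│♟ ♟ ♟ ♟ · ♗ ♟ ♟│7
6│· · · · · ♛ · ♞│6
5│· · · · ♟ · · ·│5
4│♙ · · · ♙ · · ·│4
3│· · · · · · · ·│3
2│· ♙ ♙ ♙ ♔ · ♙ ♙│2
1│♖ · ♗ · · · · ♖│1
  ─────────────────
  a b c d e f g h


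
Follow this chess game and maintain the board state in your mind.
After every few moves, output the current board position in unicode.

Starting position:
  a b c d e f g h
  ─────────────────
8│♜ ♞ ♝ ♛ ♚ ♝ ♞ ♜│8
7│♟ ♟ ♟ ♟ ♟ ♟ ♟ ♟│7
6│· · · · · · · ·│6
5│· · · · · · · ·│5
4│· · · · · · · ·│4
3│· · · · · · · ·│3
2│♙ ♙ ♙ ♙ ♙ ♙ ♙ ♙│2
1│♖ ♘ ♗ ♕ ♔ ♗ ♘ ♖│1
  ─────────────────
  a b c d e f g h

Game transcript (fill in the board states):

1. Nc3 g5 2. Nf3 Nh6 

  a b c d e f g h
  ─────────────────
8│♜ ♞ ♝ ♛ ♚ ♝ · ♜│8
7│♟ ♟ ♟ ♟ ♟ ♟ · ♟│7
6│· · · · · · · ♞│6
5│· · · · · · ♟ ·│5
4│· · · · · · · ·│4
3│· · ♘ · · ♘ · ·│3
2│♙ ♙ ♙ ♙ ♙ ♙ ♙ ♙│2
1│♖ · ♗ ♕ ♔ ♗ · ♖│1
  ─────────────────
  a b c d e f g h

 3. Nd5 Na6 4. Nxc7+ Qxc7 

  a b c d e f g h
  ─────────────────
8│♜ · ♝ · ♚ ♝ · ♜│8
7│♟ ♟ ♛ ♟ ♟ ♟ · ♟│7
6│♞ · · · · · · ♞│6
5│· · · · · · ♟ ·│5
4│· · · · · · · ·│4
3│· · · · · ♘ · ·│3
2│♙ ♙ ♙ ♙ ♙ ♙ ♙ ♙│2
1│♖ · ♗ ♕ ♔ ♗ · ♖│1
  ─────────────────
  a b c d e f g h

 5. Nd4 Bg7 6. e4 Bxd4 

  a b c d e f g h
  ─────────────────
8│♜ · ♝ · ♚ · · ♜│8
7│♟ ♟ ♛ ♟ ♟ ♟ · ♟│7
6│♞ · · · · · · ♞│6
5│· · · · · · ♟ ·│5
4│· · · ♝ ♙ · · ·│4
3│· · · · · · · ·│3
2│♙ ♙ ♙ ♙ · ♙ ♙ ♙│2
1│♖ · ♗ ♕ ♔ ♗ · ♖│1
  ─────────────────
  a b c d e f g h

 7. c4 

  a b c d e f g h
  ─────────────────
8│♜ · ♝ · ♚ · · ♜│8
7│♟ ♟ ♛ ♟ ♟ ♟ · ♟│7
6│♞ · · · · · · ♞│6
5│· · · · · · ♟ ·│5
4│· · ♙ ♝ ♙ · · ·│4
3│· · · · · · · ·│3
2│♙ ♙ · ♙ · ♙ ♙ ♙│2
1│♖ · ♗ ♕ ♔ ♗ · ♖│1
  ─────────────────
  a b c d e f g h


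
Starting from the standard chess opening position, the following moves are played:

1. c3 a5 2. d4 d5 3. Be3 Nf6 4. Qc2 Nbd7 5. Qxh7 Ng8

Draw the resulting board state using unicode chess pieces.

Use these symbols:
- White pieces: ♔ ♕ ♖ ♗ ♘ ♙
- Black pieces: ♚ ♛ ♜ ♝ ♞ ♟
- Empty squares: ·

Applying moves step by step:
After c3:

♜ ♞ ♝ ♛ ♚ ♝ ♞ ♜
♟ ♟ ♟ ♟ ♟ ♟ ♟ ♟
· · · · · · · ·
· · · · · · · ·
· · · · · · · ·
· · ♙ · · · · ·
♙ ♙ · ♙ ♙ ♙ ♙ ♙
♖ ♘ ♗ ♕ ♔ ♗ ♘ ♖


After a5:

♜ ♞ ♝ ♛ ♚ ♝ ♞ ♜
· ♟ ♟ ♟ ♟ ♟ ♟ ♟
· · · · · · · ·
♟ · · · · · · ·
· · · · · · · ·
· · ♙ · · · · ·
♙ ♙ · ♙ ♙ ♙ ♙ ♙
♖ ♘ ♗ ♕ ♔ ♗ ♘ ♖


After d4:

♜ ♞ ♝ ♛ ♚ ♝ ♞ ♜
· ♟ ♟ ♟ ♟ ♟ ♟ ♟
· · · · · · · ·
♟ · · · · · · ·
· · · ♙ · · · ·
· · ♙ · · · · ·
♙ ♙ · · ♙ ♙ ♙ ♙
♖ ♘ ♗ ♕ ♔ ♗ ♘ ♖


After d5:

♜ ♞ ♝ ♛ ♚ ♝ ♞ ♜
· ♟ ♟ · ♟ ♟ ♟ ♟
· · · · · · · ·
♟ · · ♟ · · · ·
· · · ♙ · · · ·
· · ♙ · · · · ·
♙ ♙ · · ♙ ♙ ♙ ♙
♖ ♘ ♗ ♕ ♔ ♗ ♘ ♖


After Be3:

♜ ♞ ♝ ♛ ♚ ♝ ♞ ♜
· ♟ ♟ · ♟ ♟ ♟ ♟
· · · · · · · ·
♟ · · ♟ · · · ·
· · · ♙ · · · ·
· · ♙ · ♗ · · ·
♙ ♙ · · ♙ ♙ ♙ ♙
♖ ♘ · ♕ ♔ ♗ ♘ ♖


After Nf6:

♜ ♞ ♝ ♛ ♚ ♝ · ♜
· ♟ ♟ · ♟ ♟ ♟ ♟
· · · · · ♞ · ·
♟ · · ♟ · · · ·
· · · ♙ · · · ·
· · ♙ · ♗ · · ·
♙ ♙ · · ♙ ♙ ♙ ♙
♖ ♘ · ♕ ♔ ♗ ♘ ♖


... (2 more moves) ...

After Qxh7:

♜ · ♝ ♛ ♚ ♝ · ♜
· ♟ ♟ ♞ ♟ ♟ ♟ ♕
· · · · · ♞ · ·
♟ · · ♟ · · · ·
· · · ♙ · · · ·
· · ♙ · ♗ · · ·
♙ ♙ · · ♙ ♙ ♙ ♙
♖ ♘ · · ♔ ♗ ♘ ♖


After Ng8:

♜ · ♝ ♛ ♚ ♝ ♞ ♜
· ♟ ♟ ♞ ♟ ♟ ♟ ♕
· · · · · · · ·
♟ · · ♟ · · · ·
· · · ♙ · · · ·
· · ♙ · ♗ · · ·
♙ ♙ · · ♙ ♙ ♙ ♙
♖ ♘ · · ♔ ♗ ♘ ♖



  a b c d e f g h
  ─────────────────
8│♜ · ♝ ♛ ♚ ♝ ♞ ♜│8
7│· ♟ ♟ ♞ ♟ ♟ ♟ ♕│7
6│· · · · · · · ·│6
5│♟ · · ♟ · · · ·│5
4│· · · ♙ · · · ·│4
3│· · ♙ · ♗ · · ·│3
2│♙ ♙ · · ♙ ♙ ♙ ♙│2
1│♖ ♘ · · ♔ ♗ ♘ ♖│1
  ─────────────────
  a b c d e f g h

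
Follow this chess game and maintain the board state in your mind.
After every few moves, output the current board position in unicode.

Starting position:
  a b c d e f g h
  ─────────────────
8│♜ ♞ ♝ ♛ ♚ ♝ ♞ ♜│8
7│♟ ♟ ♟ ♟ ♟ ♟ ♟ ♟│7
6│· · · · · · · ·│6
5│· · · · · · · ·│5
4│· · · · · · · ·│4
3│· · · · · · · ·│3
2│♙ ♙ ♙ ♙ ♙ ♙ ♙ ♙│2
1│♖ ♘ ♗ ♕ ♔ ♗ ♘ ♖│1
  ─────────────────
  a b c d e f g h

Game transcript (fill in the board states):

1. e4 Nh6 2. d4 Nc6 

  a b c d e f g h
  ─────────────────
8│♜ · ♝ ♛ ♚ ♝ · ♜│8
7│♟ ♟ ♟ ♟ ♟ ♟ ♟ ♟│7
6│· · ♞ · · · · ♞│6
5│· · · · · · · ·│5
4│· · · ♙ ♙ · · ·│4
3│· · · · · · · ·│3
2│♙ ♙ ♙ · · ♙ ♙ ♙│2
1│♖ ♘ ♗ ♕ ♔ ♗ ♘ ♖│1
  ─────────────────
  a b c d e f g h

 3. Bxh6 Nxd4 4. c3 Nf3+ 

  a b c d e f g h
  ─────────────────
8│♜ · ♝ ♛ ♚ ♝ · ♜│8
7│♟ ♟ ♟ ♟ ♟ ♟ ♟ ♟│7
6│· · · · · · · ♗│6
5│· · · · · · · ·│5
4│· · · · ♙ · · ·│4
3│· · ♙ · · ♞ · ·│3
2│♙ ♙ · · · ♙ ♙ ♙│2
1│♖ ♘ · ♕ ♔ ♗ ♘ ♖│1
  ─────────────────
  a b c d e f g h

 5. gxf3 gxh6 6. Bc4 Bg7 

  a b c d e f g h
  ─────────────────
8│♜ · ♝ ♛ ♚ · · ♜│8
7│♟ ♟ ♟ ♟ ♟ ♟ ♝ ♟│7
6│· · · · · · · ♟│6
5│· · · · · · · ·│5
4│· · ♗ · ♙ · · ·│4
3│· · ♙ · · ♙ · ·│3
2│♙ ♙ · · · ♙ · ♙│2
1│♖ ♘ · ♕ ♔ · ♘ ♖│1
  ─────────────────
  a b c d e f g h

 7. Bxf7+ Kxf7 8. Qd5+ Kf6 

  a b c d e f g h
  ─────────────────
8│♜ · ♝ ♛ · · · ♜│8
7│♟ ♟ ♟ ♟ ♟ · ♝ ♟│7
6│· · · · · ♚ · ♟│6
5│· · · ♕ · · · ·│5
4│· · · · ♙ · · ·│4
3│· · ♙ · · ♙ · ·│3
2│♙ ♙ · · · ♙ · ♙│2
1│♖ ♘ · · ♔ · ♘ ♖│1
  ─────────────────
  a b c d e f g h

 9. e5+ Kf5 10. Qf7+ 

  a b c d e f g h
  ─────────────────
8│♜ · ♝ ♛ · · · ♜│8
7│♟ ♟ ♟ ♟ ♟ ♕ ♝ ♟│7
6│· · · · · · · ♟│6
5│· · · · ♙ ♚ · ·│5
4│· · · · · · · ·│4
3│· · ♙ · · ♙ · ·│3
2│♙ ♙ · · · ♙ · ♙│2
1│♖ ♘ · · ♔ · ♘ ♖│1
  ─────────────────
  a b c d e f g h


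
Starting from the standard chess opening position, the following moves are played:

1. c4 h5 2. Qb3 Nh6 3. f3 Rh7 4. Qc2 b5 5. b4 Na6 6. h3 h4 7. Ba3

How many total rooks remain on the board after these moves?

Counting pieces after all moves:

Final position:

  a b c d e f g h
  ─────────────────
8│♜ · ♝ ♛ ♚ ♝ · ·│8
7│♟ · ♟ ♟ ♟ ♟ ♟ ♜│7
6│♞ · · · · · · ♞│6
5│· ♟ · · · · · ·│5
4│· ♙ ♙ · · · · ♟│4
3│♗ · · · · ♙ · ♙│3
2│♙ · ♕ ♙ ♙ · ♙ ·│2
1│♖ ♘ · · ♔ ♗ ♘ ♖│1
  ─────────────────
  a b c d e f g h


4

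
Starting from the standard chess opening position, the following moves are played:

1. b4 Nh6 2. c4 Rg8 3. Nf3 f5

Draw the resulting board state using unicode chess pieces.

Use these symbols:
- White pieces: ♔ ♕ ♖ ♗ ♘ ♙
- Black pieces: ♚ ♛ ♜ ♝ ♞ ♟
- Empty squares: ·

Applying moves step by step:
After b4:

♜ ♞ ♝ ♛ ♚ ♝ ♞ ♜
♟ ♟ ♟ ♟ ♟ ♟ ♟ ♟
· · · · · · · ·
· · · · · · · ·
· ♙ · · · · · ·
· · · · · · · ·
♙ · ♙ ♙ ♙ ♙ ♙ ♙
♖ ♘ ♗ ♕ ♔ ♗ ♘ ♖


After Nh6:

♜ ♞ ♝ ♛ ♚ ♝ · ♜
♟ ♟ ♟ ♟ ♟ ♟ ♟ ♟
· · · · · · · ♞
· · · · · · · ·
· ♙ · · · · · ·
· · · · · · · ·
♙ · ♙ ♙ ♙ ♙ ♙ ♙
♖ ♘ ♗ ♕ ♔ ♗ ♘ ♖


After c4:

♜ ♞ ♝ ♛ ♚ ♝ · ♜
♟ ♟ ♟ ♟ ♟ ♟ ♟ ♟
· · · · · · · ♞
· · · · · · · ·
· ♙ ♙ · · · · ·
· · · · · · · ·
♙ · · ♙ ♙ ♙ ♙ ♙
♖ ♘ ♗ ♕ ♔ ♗ ♘ ♖


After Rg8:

♜ ♞ ♝ ♛ ♚ ♝ ♜ ·
♟ ♟ ♟ ♟ ♟ ♟ ♟ ♟
· · · · · · · ♞
· · · · · · · ·
· ♙ ♙ · · · · ·
· · · · · · · ·
♙ · · ♙ ♙ ♙ ♙ ♙
♖ ♘ ♗ ♕ ♔ ♗ ♘ ♖


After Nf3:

♜ ♞ ♝ ♛ ♚ ♝ ♜ ·
♟ ♟ ♟ ♟ ♟ ♟ ♟ ♟
· · · · · · · ♞
· · · · · · · ·
· ♙ ♙ · · · · ·
· · · · · ♘ · ·
♙ · · ♙ ♙ ♙ ♙ ♙
♖ ♘ ♗ ♕ ♔ ♗ · ♖


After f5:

♜ ♞ ♝ ♛ ♚ ♝ ♜ ·
♟ ♟ ♟ ♟ ♟ · ♟ ♟
· · · · · · · ♞
· · · · · ♟ · ·
· ♙ ♙ · · · · ·
· · · · · ♘ · ·
♙ · · ♙ ♙ ♙ ♙ ♙
♖ ♘ ♗ ♕ ♔ ♗ · ♖



  a b c d e f g h
  ─────────────────
8│♜ ♞ ♝ ♛ ♚ ♝ ♜ ·│8
7│♟ ♟ ♟ ♟ ♟ · ♟ ♟│7
6│· · · · · · · ♞│6
5│· · · · · ♟ · ·│5
4│· ♙ ♙ · · · · ·│4
3│· · · · · ♘ · ·│3
2│♙ · · ♙ ♙ ♙ ♙ ♙│2
1│♖ ♘ ♗ ♕ ♔ ♗ · ♖│1
  ─────────────────
  a b c d e f g h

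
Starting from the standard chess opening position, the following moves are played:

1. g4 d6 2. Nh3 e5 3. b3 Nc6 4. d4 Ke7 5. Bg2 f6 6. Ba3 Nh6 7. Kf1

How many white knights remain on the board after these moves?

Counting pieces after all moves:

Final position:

  a b c d e f g h
  ─────────────────
8│♜ · ♝ ♛ · ♝ · ♜│8
7│♟ ♟ ♟ · ♚ · ♟ ♟│7
6│· · ♞ ♟ · ♟ · ♞│6
5│· · · · ♟ · · ·│5
4│· · · ♙ · · ♙ ·│4
3│♗ ♙ · · · · · ♘│3
2│♙ · ♙ · ♙ ♙ ♗ ♙│2
1│♖ ♘ · ♕ · ♔ · ♖│1
  ─────────────────
  a b c d e f g h


2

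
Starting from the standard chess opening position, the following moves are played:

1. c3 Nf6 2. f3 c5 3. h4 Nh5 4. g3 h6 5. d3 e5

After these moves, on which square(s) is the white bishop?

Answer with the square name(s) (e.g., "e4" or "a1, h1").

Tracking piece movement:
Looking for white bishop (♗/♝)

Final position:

  a b c d e f g h
  ─────────────────
8│♜ ♞ ♝ ♛ ♚ ♝ · ♜│8
7│♟ ♟ · ♟ · ♟ ♟ ·│7
6│· · · · · · · ♟│6
5│· · ♟ · ♟ · · ♞│5
4│· · · · · · · ♙│4
3│· · ♙ ♙ · ♙ ♙ ·│3
2│♙ ♙ · · ♙ · · ·│2
1│♖ ♘ ♗ ♕ ♔ ♗ ♘ ♖│1
  ─────────────────
  a b c d e f g h


c1, f1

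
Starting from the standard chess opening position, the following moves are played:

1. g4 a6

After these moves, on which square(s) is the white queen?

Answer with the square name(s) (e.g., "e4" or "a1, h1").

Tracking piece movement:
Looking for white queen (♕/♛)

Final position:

  a b c d e f g h
  ─────────────────
8│♜ ♞ ♝ ♛ ♚ ♝ ♞ ♜│8
7│· ♟ ♟ ♟ ♟ ♟ ♟ ♟│7
6│♟ · · · · · · ·│6
5│· · · · · · · ·│5
4│· · · · · · ♙ ·│4
3│· · · · · · · ·│3
2│♙ ♙ ♙ ♙ ♙ ♙ · ♙│2
1│♖ ♘ ♗ ♕ ♔ ♗ ♘ ♖│1
  ─────────────────
  a b c d e f g h


d1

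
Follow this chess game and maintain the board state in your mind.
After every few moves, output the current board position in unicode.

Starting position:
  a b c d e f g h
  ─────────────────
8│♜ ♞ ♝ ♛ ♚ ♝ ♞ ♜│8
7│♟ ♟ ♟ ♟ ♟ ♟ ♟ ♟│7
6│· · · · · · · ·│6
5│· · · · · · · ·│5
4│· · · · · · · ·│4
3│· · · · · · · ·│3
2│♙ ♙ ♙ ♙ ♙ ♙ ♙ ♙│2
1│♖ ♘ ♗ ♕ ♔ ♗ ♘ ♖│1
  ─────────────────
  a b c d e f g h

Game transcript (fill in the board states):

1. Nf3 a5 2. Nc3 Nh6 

  a b c d e f g h
  ─────────────────
8│♜ ♞ ♝ ♛ ♚ ♝ · ♜│8
7│· ♟ ♟ ♟ ♟ ♟ ♟ ♟│7
6│· · · · · · · ♞│6
5│♟ · · · · · · ·│5
4│· · · · · · · ·│4
3│· · ♘ · · ♘ · ·│3
2│♙ ♙ ♙ ♙ ♙ ♙ ♙ ♙│2
1│♖ · ♗ ♕ ♔ ♗ · ♖│1
  ─────────────────
  a b c d e f g h

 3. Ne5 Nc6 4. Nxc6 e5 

  a b c d e f g h
  ─────────────────
8│♜ · ♝ ♛ ♚ ♝ · ♜│8
7│· ♟ ♟ ♟ · ♟ ♟ ♟│7
6│· · ♘ · · · · ♞│6
5│♟ · · · ♟ · · ·│5
4│· · · · · · · ·│4
3│· · ♘ · · · · ·│3
2│♙ ♙ ♙ ♙ ♙ ♙ ♙ ♙│2
1│♖ · ♗ ♕ ♔ ♗ · ♖│1
  ─────────────────
  a b c d e f g h

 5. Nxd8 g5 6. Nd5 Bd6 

  a b c d e f g h
  ─────────────────
8│♜ · ♝ ♘ ♚ · · ♜│8
7│· ♟ ♟ ♟ · ♟ · ♟│7
6│· · · ♝ · · · ♞│6
5│♟ · · ♘ ♟ · ♟ ·│5
4│· · · · · · · ·│4
3│· · · · · · · ·│3
2│♙ ♙ ♙ ♙ ♙ ♙ ♙ ♙│2
1│♖ · ♗ ♕ ♔ ♗ · ♖│1
  ─────────────────
  a b c d e f g h

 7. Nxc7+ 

  a b c d e f g h
  ─────────────────
8│♜ · ♝ ♘ ♚ · · ♜│8
7│· ♟ ♘ ♟ · ♟ · ♟│7
6│· · · ♝ · · · ♞│6
5│♟ · · · ♟ · ♟ ·│5
4│· · · · · · · ·│4
3│· · · · · · · ·│3
2│♙ ♙ ♙ ♙ ♙ ♙ ♙ ♙│2
1│♖ · ♗ ♕ ♔ ♗ · ♖│1
  ─────────────────
  a b c d e f g h


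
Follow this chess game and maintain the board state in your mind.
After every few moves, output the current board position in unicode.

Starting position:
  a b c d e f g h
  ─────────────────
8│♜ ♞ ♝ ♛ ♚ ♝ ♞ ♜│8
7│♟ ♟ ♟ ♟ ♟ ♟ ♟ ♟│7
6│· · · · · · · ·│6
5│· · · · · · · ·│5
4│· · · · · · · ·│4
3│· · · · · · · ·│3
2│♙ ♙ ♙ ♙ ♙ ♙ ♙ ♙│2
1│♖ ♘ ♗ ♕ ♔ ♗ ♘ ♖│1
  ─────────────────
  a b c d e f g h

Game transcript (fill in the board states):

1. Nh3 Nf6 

  a b c d e f g h
  ─────────────────
8│♜ ♞ ♝ ♛ ♚ ♝ · ♜│8
7│♟ ♟ ♟ ♟ ♟ ♟ ♟ ♟│7
6│· · · · · ♞ · ·│6
5│· · · · · · · ·│5
4│· · · · · · · ·│4
3│· · · · · · · ♘│3
2│♙ ♙ ♙ ♙ ♙ ♙ ♙ ♙│2
1│♖ ♘ ♗ ♕ ♔ ♗ · ♖│1
  ─────────────────
  a b c d e f g h

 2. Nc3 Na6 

  a b c d e f g h
  ─────────────────
8│♜ · ♝ ♛ ♚ ♝ · ♜│8
7│♟ ♟ ♟ ♟ ♟ ♟ ♟ ♟│7
6│♞ · · · · ♞ · ·│6
5│· · · · · · · ·│5
4│· · · · · · · ·│4
3│· · ♘ · · · · ♘│3
2│♙ ♙ ♙ ♙ ♙ ♙ ♙ ♙│2
1│♖ · ♗ ♕ ♔ ♗ · ♖│1
  ─────────────────
  a b c d e f g h

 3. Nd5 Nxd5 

  a b c d e f g h
  ─────────────────
8│♜ · ♝ ♛ ♚ ♝ · ♜│8
7│♟ ♟ ♟ ♟ ♟ ♟ ♟ ♟│7
6│♞ · · · · · · ·│6
5│· · · ♞ · · · ·│5
4│· · · · · · · ·│4
3│· · · · · · · ♘│3
2│♙ ♙ ♙ ♙ ♙ ♙ ♙ ♙│2
1│♖ · ♗ ♕ ♔ ♗ · ♖│1
  ─────────────────
  a b c d e f g h



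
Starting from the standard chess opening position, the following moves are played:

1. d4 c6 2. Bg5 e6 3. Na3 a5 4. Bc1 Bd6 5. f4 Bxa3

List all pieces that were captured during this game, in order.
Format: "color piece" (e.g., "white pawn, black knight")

Tracking captures:
  Bxa3: captured white knight

white knight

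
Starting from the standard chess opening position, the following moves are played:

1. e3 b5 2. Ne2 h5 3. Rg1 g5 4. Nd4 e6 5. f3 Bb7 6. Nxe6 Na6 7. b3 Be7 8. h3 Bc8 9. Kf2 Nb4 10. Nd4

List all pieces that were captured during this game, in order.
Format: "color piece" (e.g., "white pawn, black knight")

Tracking captures:
  Nxe6: captured black pawn

black pawn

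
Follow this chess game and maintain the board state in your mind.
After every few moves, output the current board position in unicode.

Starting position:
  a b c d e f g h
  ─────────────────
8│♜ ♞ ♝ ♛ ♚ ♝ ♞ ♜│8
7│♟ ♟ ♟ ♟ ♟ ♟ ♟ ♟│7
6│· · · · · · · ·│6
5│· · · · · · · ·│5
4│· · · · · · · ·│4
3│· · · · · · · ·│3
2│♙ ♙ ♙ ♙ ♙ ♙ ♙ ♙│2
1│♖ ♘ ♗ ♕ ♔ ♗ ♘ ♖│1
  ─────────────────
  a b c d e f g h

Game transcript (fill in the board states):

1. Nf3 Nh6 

  a b c d e f g h
  ─────────────────
8│♜ ♞ ♝ ♛ ♚ ♝ · ♜│8
7│♟ ♟ ♟ ♟ ♟ ♟ ♟ ♟│7
6│· · · · · · · ♞│6
5│· · · · · · · ·│5
4│· · · · · · · ·│4
3│· · · · · ♘ · ·│3
2│♙ ♙ ♙ ♙ ♙ ♙ ♙ ♙│2
1│♖ ♘ ♗ ♕ ♔ ♗ · ♖│1
  ─────────────────
  a b c d e f g h

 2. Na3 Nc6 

  a b c d e f g h
  ─────────────────
8│♜ · ♝ ♛ ♚ ♝ · ♜│8
7│♟ ♟ ♟ ♟ ♟ ♟ ♟ ♟│7
6│· · ♞ · · · · ♞│6
5│· · · · · · · ·│5
4│· · · · · · · ·│4
3│♘ · · · · ♘ · ·│3
2│♙ ♙ ♙ ♙ ♙ ♙ ♙ ♙│2
1│♖ · ♗ ♕ ♔ ♗ · ♖│1
  ─────────────────
  a b c d e f g h

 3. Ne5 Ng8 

  a b c d e f g h
  ─────────────────
8│♜ · ♝ ♛ ♚ ♝ ♞ ♜│8
7│♟ ♟ ♟ ♟ ♟ ♟ ♟ ♟│7
6│· · ♞ · · · · ·│6
5│· · · · ♘ · · ·│5
4│· · · · · · · ·│4
3│♘ · · · · · · ·│3
2│♙ ♙ ♙ ♙ ♙ ♙ ♙ ♙│2
1│♖ · ♗ ♕ ♔ ♗ · ♖│1
  ─────────────────
  a b c d e f g h

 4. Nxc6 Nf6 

  a b c d e f g h
  ─────────────────
8│♜ · ♝ ♛ ♚ ♝ · ♜│8
7│♟ ♟ ♟ ♟ ♟ ♟ ♟ ♟│7
6│· · ♘ · · ♞ · ·│6
5│· · · · · · · ·│5
4│· · · · · · · ·│4
3│♘ · · · · · · ·│3
2│♙ ♙ ♙ ♙ ♙ ♙ ♙ ♙│2
1│♖ · ♗ ♕ ♔ ♗ · ♖│1
  ─────────────────
  a b c d e f g h



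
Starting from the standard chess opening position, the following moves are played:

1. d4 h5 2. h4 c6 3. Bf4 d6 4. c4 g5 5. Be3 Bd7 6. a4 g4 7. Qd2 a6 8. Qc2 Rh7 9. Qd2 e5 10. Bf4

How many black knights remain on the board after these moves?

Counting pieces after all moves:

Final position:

  a b c d e f g h
  ─────────────────
8│♜ ♞ · ♛ ♚ ♝ ♞ ·│8
7│· ♟ · ♝ · ♟ · ♜│7
6│♟ · ♟ ♟ · · · ·│6
5│· · · · ♟ · · ♟│5
4│♙ · ♙ ♙ · ♗ ♟ ♙│4
3│· · · · · · · ·│3
2│· ♙ · ♕ ♙ ♙ ♙ ·│2
1│♖ ♘ · · ♔ ♗ ♘ ♖│1
  ─────────────────
  a b c d e f g h


2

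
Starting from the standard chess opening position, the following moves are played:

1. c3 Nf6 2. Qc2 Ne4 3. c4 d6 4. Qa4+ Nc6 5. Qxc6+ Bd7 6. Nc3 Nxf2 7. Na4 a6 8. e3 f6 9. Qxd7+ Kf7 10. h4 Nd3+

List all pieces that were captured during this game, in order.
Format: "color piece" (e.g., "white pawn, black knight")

Tracking captures:
  Qxc6+: captured black knight
  Nxf2: captured white pawn
  Qxd7+: captured black bishop

black knight, white pawn, black bishop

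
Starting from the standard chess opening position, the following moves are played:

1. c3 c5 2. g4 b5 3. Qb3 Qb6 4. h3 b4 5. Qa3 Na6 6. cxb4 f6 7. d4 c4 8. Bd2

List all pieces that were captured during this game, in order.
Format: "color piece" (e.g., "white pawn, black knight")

Tracking captures:
  cxb4: captured black pawn

black pawn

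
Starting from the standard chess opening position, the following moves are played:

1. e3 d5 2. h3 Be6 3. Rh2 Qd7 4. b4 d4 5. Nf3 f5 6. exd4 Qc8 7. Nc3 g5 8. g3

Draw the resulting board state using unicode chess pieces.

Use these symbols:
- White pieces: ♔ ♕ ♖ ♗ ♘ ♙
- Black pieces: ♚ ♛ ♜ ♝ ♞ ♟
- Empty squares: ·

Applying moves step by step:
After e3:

♜ ♞ ♝ ♛ ♚ ♝ ♞ ♜
♟ ♟ ♟ ♟ ♟ ♟ ♟ ♟
· · · · · · · ·
· · · · · · · ·
· · · · · · · ·
· · · · ♙ · · ·
♙ ♙ ♙ ♙ · ♙ ♙ ♙
♖ ♘ ♗ ♕ ♔ ♗ ♘ ♖


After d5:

♜ ♞ ♝ ♛ ♚ ♝ ♞ ♜
♟ ♟ ♟ · ♟ ♟ ♟ ♟
· · · · · · · ·
· · · ♟ · · · ·
· · · · · · · ·
· · · · ♙ · · ·
♙ ♙ ♙ ♙ · ♙ ♙ ♙
♖ ♘ ♗ ♕ ♔ ♗ ♘ ♖


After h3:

♜ ♞ ♝ ♛ ♚ ♝ ♞ ♜
♟ ♟ ♟ · ♟ ♟ ♟ ♟
· · · · · · · ·
· · · ♟ · · · ·
· · · · · · · ·
· · · · ♙ · · ♙
♙ ♙ ♙ ♙ · ♙ ♙ ·
♖ ♘ ♗ ♕ ♔ ♗ ♘ ♖


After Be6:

♜ ♞ · ♛ ♚ ♝ ♞ ♜
♟ ♟ ♟ · ♟ ♟ ♟ ♟
· · · · ♝ · · ·
· · · ♟ · · · ·
· · · · · · · ·
· · · · ♙ · · ♙
♙ ♙ ♙ ♙ · ♙ ♙ ·
♖ ♘ ♗ ♕ ♔ ♗ ♘ ♖


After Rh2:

♜ ♞ · ♛ ♚ ♝ ♞ ♜
♟ ♟ ♟ · ♟ ♟ ♟ ♟
· · · · ♝ · · ·
· · · ♟ · · · ·
· · · · · · · ·
· · · · ♙ · · ♙
♙ ♙ ♙ ♙ · ♙ ♙ ♖
♖ ♘ ♗ ♕ ♔ ♗ ♘ ·


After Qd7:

♜ ♞ · · ♚ ♝ ♞ ♜
♟ ♟ ♟ ♛ ♟ ♟ ♟ ♟
· · · · ♝ · · ·
· · · ♟ · · · ·
· · · · · · · ·
· · · · ♙ · · ♙
♙ ♙ ♙ ♙ · ♙ ♙ ♖
♖ ♘ ♗ ♕ ♔ ♗ ♘ ·


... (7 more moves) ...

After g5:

♜ ♞ ♛ · ♚ ♝ ♞ ♜
♟ ♟ ♟ · ♟ · · ♟
· · · · ♝ · · ·
· · · · · ♟ ♟ ·
· ♙ · ♙ · · · ·
· · ♘ · · ♘ · ♙
♙ · ♙ ♙ · ♙ ♙ ♖
♖ · ♗ ♕ ♔ ♗ · ·


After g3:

♜ ♞ ♛ · ♚ ♝ ♞ ♜
♟ ♟ ♟ · ♟ · · ♟
· · · · ♝ · · ·
· · · · · ♟ ♟ ·
· ♙ · ♙ · · · ·
· · ♘ · · ♘ ♙ ♙
♙ · ♙ ♙ · ♙ · ♖
♖ · ♗ ♕ ♔ ♗ · ·



  a b c d e f g h
  ─────────────────
8│♜ ♞ ♛ · ♚ ♝ ♞ ♜│8
7│♟ ♟ ♟ · ♟ · · ♟│7
6│· · · · ♝ · · ·│6
5│· · · · · ♟ ♟ ·│5
4│· ♙ · ♙ · · · ·│4
3│· · ♘ · · ♘ ♙ ♙│3
2│♙ · ♙ ♙ · ♙ · ♖│2
1│♖ · ♗ ♕ ♔ ♗ · ·│1
  ─────────────────
  a b c d e f g h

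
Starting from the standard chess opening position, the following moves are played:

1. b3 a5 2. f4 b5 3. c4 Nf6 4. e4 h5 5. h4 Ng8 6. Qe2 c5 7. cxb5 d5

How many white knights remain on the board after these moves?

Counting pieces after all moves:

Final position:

  a b c d e f g h
  ─────────────────
8│♜ ♞ ♝ ♛ ♚ ♝ ♞ ♜│8
7│· · · · ♟ ♟ ♟ ·│7
6│· · · · · · · ·│6
5│♟ ♙ ♟ ♟ · · · ♟│5
4│· · · · ♙ ♙ · ♙│4
3│· ♙ · · · · · ·│3
2│♙ · · ♙ ♕ · ♙ ·│2
1│♖ ♘ ♗ · ♔ ♗ ♘ ♖│1
  ─────────────────
  a b c d e f g h


2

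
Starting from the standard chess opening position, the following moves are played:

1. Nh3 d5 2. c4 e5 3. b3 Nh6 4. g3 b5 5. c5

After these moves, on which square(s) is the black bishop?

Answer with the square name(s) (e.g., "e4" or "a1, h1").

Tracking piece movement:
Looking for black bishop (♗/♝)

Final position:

  a b c d e f g h
  ─────────────────
8│♜ ♞ ♝ ♛ ♚ ♝ · ♜│8
7│♟ · ♟ · · ♟ ♟ ♟│7
6│· · · · · · · ♞│6
5│· ♟ ♙ ♟ ♟ · · ·│5
4│· · · · · · · ·│4
3│· ♙ · · · · ♙ ♘│3
2│♙ · · ♙ ♙ ♙ · ♙│2
1│♖ ♘ ♗ ♕ ♔ ♗ · ♖│1
  ─────────────────
  a b c d e f g h


c8, f8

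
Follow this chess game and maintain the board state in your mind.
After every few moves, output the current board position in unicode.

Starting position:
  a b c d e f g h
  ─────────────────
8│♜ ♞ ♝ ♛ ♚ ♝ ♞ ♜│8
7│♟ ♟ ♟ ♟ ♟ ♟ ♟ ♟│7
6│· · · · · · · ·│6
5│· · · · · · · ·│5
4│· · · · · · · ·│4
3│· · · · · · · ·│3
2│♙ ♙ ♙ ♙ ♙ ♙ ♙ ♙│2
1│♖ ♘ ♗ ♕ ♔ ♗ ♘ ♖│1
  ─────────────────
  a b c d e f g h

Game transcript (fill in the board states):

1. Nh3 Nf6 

  a b c d e f g h
  ─────────────────
8│♜ ♞ ♝ ♛ ♚ ♝ · ♜│8
7│♟ ♟ ♟ ♟ ♟ ♟ ♟ ♟│7
6│· · · · · ♞ · ·│6
5│· · · · · · · ·│5
4│· · · · · · · ·│4
3│· · · · · · · ♘│3
2│♙ ♙ ♙ ♙ ♙ ♙ ♙ ♙│2
1│♖ ♘ ♗ ♕ ♔ ♗ · ♖│1
  ─────────────────
  a b c d e f g h

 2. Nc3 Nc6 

  a b c d e f g h
  ─────────────────
8│♜ · ♝ ♛ ♚ ♝ · ♜│8
7│♟ ♟ ♟ ♟ ♟ ♟ ♟ ♟│7
6│· · ♞ · · ♞ · ·│6
5│· · · · · · · ·│5
4│· · · · · · · ·│4
3│· · ♘ · · · · ♘│3
2│♙ ♙ ♙ ♙ ♙ ♙ ♙ ♙│2
1│♖ · ♗ ♕ ♔ ♗ · ♖│1
  ─────────────────
  a b c d e f g h

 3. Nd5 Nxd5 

  a b c d e f g h
  ─────────────────
8│♜ · ♝ ♛ ♚ ♝ · ♜│8
7│♟ ♟ ♟ ♟ ♟ ♟ ♟ ♟│7
6│· · ♞ · · · · ·│6
5│· · · ♞ · · · ·│5
4│· · · · · · · ·│4
3│· · · · · · · ♘│3
2│♙ ♙ ♙ ♙ ♙ ♙ ♙ ♙│2
1│♖ · ♗ ♕ ♔ ♗ · ♖│1
  ─────────────────
  a b c d e f g h

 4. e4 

  a b c d e f g h
  ─────────────────
8│♜ · ♝ ♛ ♚ ♝ · ♜│8
7│♟ ♟ ♟ ♟ ♟ ♟ ♟ ♟│7
6│· · ♞ · · · · ·│6
5│· · · ♞ · · · ·│5
4│· · · · ♙ · · ·│4
3│· · · · · · · ♘│3
2│♙ ♙ ♙ ♙ · ♙ ♙ ♙│2
1│♖ · ♗ ♕ ♔ ♗ · ♖│1
  ─────────────────
  a b c d e f g h
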